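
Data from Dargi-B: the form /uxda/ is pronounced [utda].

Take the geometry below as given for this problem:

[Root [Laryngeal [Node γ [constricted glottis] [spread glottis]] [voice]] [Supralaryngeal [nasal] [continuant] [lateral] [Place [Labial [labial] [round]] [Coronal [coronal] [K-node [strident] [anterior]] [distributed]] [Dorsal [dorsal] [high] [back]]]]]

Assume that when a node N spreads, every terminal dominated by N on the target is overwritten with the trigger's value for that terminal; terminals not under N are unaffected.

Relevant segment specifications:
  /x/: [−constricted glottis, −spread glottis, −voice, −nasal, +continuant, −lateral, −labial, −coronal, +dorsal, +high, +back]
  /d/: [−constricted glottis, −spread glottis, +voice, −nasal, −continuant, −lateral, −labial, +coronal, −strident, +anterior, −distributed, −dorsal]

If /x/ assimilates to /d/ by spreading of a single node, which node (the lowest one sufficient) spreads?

Supralaryngeal

Feature comparison: [continuant], [coronal], [anterior], [distributed], [strident], [dorsal], [high], [back] differ between /x/ and [t]; the remaining terminals match.
The smallest constituent containing every changed terminal is Supralaryngeal — each of its daughters lacks at least one of the affected features.
Spreading Supralaryngeal from /d/ overwrites each of those terminals with /d/'s values, yielding exactly [t].
Since [voice] is preserved even though /d/ disagrees there, no node above Supralaryngeal spread.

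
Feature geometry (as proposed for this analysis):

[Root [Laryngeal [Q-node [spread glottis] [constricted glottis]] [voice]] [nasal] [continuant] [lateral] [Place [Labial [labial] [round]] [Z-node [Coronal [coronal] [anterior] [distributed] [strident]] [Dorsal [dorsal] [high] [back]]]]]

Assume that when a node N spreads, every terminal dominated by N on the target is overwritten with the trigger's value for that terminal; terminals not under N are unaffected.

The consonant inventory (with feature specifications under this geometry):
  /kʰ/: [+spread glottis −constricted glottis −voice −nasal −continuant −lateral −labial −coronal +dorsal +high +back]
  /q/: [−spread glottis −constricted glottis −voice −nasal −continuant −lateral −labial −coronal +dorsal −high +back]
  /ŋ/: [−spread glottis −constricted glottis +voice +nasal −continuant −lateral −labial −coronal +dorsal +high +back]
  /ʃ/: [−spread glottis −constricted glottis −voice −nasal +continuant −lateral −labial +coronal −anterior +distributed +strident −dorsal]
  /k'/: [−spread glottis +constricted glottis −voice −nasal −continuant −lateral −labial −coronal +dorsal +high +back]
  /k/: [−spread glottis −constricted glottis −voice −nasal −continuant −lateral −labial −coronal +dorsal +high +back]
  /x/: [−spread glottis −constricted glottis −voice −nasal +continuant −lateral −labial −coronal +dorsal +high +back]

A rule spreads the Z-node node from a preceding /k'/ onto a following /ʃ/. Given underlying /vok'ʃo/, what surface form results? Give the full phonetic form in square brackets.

Terminals under Z-node in this geometry: [coronal], [anterior], [distributed], [strident], [dorsal], [high], [back].
After delinking /ʃ/'s Z-node and linking /k'/'s, the affected terminals become [−coronal], [+dorsal], [+high], [+back]; [spread glottis], [constricted glottis], [voice], … (outside Z-node) are retained from /ʃ/.
This feature bundle is that of [x], so /vok'ʃo/ surfaces as [vok'xo].

[vok'xo]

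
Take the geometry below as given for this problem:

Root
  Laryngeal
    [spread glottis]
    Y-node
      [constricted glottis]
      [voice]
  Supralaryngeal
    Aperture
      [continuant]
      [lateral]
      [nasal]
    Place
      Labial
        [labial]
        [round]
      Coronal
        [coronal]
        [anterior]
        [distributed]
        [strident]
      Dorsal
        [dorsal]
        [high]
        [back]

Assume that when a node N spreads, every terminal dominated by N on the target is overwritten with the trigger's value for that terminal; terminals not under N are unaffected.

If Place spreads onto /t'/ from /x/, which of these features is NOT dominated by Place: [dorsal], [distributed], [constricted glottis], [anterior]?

Under this geometry, Place contains [labial], [round], [coronal], [anterior], [distributed], [strident], [dorsal], [high], [back].
Spreading Place replaces [distributed], [anterior], [dorsal] with the trigger's values, since each sits inside the Place constituent.
[constricted glottis] attaches under Y-node, not under Place, so /t'/ retains its own value for [constricted glottis].

[constricted glottis]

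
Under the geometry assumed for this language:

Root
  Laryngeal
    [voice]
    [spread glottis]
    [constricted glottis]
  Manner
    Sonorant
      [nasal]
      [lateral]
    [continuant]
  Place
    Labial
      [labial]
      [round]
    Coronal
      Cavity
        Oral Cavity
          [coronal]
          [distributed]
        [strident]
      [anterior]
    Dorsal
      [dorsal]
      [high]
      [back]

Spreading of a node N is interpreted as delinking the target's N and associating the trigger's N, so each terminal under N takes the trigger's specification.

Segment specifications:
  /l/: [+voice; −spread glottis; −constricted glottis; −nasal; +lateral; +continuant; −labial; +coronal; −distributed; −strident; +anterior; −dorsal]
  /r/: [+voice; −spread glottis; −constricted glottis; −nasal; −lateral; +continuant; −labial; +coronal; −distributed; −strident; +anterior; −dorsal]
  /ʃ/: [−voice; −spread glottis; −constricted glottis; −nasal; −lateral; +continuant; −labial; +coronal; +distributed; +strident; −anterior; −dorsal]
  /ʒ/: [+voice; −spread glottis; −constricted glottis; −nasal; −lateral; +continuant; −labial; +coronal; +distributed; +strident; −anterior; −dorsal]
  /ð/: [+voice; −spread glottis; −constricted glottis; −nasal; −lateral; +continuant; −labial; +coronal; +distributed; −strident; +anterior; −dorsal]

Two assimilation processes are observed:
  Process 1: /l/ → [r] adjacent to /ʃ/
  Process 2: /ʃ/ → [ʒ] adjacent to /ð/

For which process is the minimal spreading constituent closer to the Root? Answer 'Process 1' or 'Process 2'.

Process 2

Process 1 alters [lateral]; the lowest dominating node is [lateral] (depth 3 from Root).
Process 2 alters [voice]; the lowest dominating node is [voice] (depth 2 from Root).
Depth 2 < depth 3; Process 2 involves the structurally higher constituent [voice].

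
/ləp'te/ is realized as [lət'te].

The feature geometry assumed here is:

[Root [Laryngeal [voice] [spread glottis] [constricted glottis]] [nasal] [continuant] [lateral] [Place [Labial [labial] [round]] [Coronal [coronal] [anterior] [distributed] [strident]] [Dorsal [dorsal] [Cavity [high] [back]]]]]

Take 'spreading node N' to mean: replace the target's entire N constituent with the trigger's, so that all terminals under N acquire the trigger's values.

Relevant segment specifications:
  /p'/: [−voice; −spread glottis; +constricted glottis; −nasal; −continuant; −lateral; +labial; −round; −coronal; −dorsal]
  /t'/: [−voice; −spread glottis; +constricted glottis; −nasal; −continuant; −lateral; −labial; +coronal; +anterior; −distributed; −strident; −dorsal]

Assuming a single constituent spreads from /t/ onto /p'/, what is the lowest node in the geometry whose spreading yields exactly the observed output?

Feature comparison: [labial], [round], [coronal], [anterior], [distributed], [strident] differ between /p'/ and [t']; the remaining terminals match.
These terminals are all dominated by Place, and no proper subconstituent of Place covers them all; Place is their lowest common ancestor.
If Place spreads, every terminal under it takes /t/'s value, producing [t'] as observed.
Since [constricted glottis] is preserved even though /t/ disagrees there, no node above Place spread.

Place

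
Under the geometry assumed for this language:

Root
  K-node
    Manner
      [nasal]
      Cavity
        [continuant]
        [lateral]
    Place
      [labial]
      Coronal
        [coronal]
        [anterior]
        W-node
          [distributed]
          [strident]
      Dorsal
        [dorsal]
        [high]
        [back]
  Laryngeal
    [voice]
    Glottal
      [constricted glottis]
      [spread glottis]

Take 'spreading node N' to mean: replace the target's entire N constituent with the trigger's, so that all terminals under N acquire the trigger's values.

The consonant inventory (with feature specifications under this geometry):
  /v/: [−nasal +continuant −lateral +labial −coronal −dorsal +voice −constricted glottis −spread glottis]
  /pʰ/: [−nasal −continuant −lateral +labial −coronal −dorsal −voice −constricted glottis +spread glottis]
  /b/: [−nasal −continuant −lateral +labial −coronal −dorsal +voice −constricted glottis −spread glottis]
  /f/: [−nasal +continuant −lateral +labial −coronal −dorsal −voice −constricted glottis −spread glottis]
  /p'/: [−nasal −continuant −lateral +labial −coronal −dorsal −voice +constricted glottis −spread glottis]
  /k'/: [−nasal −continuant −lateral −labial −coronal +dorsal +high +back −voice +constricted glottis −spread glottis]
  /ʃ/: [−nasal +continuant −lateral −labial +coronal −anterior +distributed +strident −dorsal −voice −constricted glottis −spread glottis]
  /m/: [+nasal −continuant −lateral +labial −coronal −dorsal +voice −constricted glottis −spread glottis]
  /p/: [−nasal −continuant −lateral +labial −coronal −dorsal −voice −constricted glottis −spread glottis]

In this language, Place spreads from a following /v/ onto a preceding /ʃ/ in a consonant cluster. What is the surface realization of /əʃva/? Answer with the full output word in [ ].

[əfva]

Terminals under Place in this geometry: [labial], [coronal], [anterior], [distributed], [strident], [dorsal], [high], [back].
Spreading Place from /v/ onto /ʃ/ replaces those values with /v/'s: [+labial], [−coronal], [−dorsal]. Features outside Place ([nasal], [continuant], [lateral], …) stay as in /ʃ/.
The resulting bundle matches /f/ in the inventory; substituting it for /ʃ/ gives [əfva].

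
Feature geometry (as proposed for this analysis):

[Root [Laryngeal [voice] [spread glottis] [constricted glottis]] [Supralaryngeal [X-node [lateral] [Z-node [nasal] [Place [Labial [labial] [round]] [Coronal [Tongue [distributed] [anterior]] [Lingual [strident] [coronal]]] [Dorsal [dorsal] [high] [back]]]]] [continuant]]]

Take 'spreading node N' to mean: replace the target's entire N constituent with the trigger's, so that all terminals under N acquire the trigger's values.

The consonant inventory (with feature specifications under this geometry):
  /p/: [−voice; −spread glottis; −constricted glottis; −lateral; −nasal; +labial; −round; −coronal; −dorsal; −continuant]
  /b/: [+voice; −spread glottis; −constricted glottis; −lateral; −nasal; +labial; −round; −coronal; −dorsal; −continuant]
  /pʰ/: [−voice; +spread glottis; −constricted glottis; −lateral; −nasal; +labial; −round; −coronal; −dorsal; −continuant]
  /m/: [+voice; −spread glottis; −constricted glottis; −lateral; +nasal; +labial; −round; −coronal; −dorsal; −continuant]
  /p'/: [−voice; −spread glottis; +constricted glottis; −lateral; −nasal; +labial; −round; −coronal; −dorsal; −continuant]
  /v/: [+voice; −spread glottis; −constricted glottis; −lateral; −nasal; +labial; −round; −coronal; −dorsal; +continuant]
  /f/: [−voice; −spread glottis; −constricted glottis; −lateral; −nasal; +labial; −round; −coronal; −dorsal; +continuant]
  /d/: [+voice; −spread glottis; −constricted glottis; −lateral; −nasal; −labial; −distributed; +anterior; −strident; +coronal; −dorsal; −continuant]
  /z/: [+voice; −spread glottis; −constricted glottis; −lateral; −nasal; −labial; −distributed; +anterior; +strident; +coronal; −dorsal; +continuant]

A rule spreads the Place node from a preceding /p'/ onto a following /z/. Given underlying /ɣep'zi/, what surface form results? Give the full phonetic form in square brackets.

[ɣep'vi]

Terminals under Place in this geometry: [labial], [round], [distributed], [anterior], [strident], [coronal], [dorsal], [high], [back].
After delinking /z/'s Place and linking /p'/'s, the affected terminals become [+labial], [−round], [−coronal], [−dorsal]; [voice], [spread glottis], [constricted glottis], … (outside Place) are retained from /z/.
The resulting bundle matches /v/ in the inventory; substituting it for /z/ gives [ɣep'vi].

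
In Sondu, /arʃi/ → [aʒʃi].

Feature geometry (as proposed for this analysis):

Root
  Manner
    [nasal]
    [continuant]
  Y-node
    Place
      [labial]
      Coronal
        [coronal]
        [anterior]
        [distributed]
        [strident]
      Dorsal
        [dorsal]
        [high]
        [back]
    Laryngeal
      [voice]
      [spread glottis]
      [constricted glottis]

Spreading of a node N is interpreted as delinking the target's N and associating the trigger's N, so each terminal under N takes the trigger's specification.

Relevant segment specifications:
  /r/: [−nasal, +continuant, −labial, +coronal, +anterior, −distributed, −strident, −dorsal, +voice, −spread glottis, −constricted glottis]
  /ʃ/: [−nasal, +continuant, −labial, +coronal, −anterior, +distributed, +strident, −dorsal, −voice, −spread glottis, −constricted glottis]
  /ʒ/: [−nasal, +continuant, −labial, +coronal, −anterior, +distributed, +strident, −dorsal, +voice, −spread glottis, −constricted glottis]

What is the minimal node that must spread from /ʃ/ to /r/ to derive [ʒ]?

The alternation /r/ → [ʒ] changes [anterior], [distributed], [strident] and nothing else.
The smallest constituent containing every changed terminal is Coronal — each of its daughters lacks at least one of the affected features.
Delinking /r/'s Coronal and associating /ʃ/'s Coronal gives precisely the feature bundle of [ʒ].
[voice] stays as in /r/ although /ʃ/ differs there, so no node dominating it spread; among the remaining candidates Coronal is the lowest that derives the output.

Coronal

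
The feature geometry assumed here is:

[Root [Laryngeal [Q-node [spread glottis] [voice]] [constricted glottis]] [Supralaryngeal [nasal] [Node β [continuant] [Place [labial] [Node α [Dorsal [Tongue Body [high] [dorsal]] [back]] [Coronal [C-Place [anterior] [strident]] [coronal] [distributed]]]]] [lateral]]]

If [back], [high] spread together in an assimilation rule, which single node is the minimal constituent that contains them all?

Dorsal

[back]: Root → Supralaryngeal → Node β → Place → Node α → Dorsal → [back].
[high]: Root → Supralaryngeal → Node β → Place → Node α → Dorsal → Tongue Body → [high].
Dorsal is the lowest common ancestor — every listed feature sits under it, and no single subconstituent of Dorsal covers them all.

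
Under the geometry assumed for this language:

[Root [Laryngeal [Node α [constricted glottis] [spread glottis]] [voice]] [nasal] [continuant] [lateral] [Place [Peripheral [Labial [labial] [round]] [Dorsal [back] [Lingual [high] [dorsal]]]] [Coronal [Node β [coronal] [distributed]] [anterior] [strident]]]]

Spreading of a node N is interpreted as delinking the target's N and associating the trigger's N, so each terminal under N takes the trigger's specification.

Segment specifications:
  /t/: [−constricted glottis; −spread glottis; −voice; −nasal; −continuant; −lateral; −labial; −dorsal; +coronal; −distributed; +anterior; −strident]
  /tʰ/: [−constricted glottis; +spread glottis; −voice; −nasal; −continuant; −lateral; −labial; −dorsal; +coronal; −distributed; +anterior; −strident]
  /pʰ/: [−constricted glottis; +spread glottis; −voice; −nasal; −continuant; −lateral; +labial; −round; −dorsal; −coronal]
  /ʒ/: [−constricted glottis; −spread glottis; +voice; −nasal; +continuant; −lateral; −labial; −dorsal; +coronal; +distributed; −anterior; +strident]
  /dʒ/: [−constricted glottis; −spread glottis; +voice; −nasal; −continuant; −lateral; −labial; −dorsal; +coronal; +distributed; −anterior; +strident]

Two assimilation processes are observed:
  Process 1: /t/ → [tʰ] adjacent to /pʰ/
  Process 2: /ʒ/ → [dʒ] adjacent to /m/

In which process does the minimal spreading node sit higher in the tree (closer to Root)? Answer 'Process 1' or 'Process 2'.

Process 1: the feature that changes is [spread glottis]; the minimal node is [spread glottis] (depth 3).
In Process 2, [continuant] changes, so the minimal spreading node is [continuant] at depth 1.
[continuant] (depth 1) sits above [spread glottis] (depth 3), making Process 2 the one with the higher spreading node.

Process 2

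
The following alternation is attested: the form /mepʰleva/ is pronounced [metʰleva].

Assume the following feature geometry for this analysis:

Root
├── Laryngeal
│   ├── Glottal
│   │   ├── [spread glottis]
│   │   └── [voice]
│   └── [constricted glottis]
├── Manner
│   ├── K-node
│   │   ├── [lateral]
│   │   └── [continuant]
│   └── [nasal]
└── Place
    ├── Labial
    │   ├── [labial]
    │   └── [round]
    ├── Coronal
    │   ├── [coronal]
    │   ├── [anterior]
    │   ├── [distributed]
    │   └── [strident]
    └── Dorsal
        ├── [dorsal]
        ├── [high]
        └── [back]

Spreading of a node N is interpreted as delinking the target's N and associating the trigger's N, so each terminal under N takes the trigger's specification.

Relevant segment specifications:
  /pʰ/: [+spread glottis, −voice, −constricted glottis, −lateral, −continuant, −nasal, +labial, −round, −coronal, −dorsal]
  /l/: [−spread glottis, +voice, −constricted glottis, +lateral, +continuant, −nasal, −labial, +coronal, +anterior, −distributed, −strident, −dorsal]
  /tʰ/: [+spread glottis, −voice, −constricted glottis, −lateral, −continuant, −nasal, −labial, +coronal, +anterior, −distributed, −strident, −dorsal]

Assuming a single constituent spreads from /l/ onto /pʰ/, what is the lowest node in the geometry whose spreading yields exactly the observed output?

Place

/pʰ/ and [tʰ] differ in [labial], [round], [coronal], [anterior], [distributed], [strident]; every other specified feature is identical.
Tracing each changed feature up the tree, the paths first meet at Place; any lower node misses at least one of them.
Delinking /pʰ/'s Place and associating /l/'s Place gives precisely the feature bundle of [tʰ].
Since [lateral], [continuant] are preserved even though /l/ disagrees there, no node above Place spread.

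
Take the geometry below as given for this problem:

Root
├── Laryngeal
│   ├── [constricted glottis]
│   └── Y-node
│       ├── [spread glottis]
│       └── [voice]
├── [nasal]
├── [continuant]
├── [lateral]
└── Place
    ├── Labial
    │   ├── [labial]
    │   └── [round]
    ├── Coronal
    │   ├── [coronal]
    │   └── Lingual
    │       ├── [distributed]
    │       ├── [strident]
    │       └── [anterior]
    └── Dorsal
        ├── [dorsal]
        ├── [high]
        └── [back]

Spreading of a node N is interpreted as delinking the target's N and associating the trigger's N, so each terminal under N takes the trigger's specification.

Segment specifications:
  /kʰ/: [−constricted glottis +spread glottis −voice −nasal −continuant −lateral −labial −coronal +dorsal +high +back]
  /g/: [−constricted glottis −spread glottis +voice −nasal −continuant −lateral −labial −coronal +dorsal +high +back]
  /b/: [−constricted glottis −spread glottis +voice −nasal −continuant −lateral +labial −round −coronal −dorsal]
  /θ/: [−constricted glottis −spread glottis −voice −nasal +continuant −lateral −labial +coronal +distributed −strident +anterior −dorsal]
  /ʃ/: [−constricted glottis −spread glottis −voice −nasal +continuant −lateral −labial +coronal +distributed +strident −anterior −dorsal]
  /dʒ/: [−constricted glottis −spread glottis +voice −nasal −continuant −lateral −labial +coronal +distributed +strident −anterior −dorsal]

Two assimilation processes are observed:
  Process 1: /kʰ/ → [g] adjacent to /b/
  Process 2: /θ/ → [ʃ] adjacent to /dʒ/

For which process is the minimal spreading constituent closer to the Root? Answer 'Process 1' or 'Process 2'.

In Process 1, [voice], [spread glottis] change, so the minimal spreading node is Y-node at depth 2.
Process 2: the features that change are [anterior], [strident]; the minimal node is Lingual (depth 3).
Depth 2 < depth 3; Process 1 involves the structurally higher constituent Y-node.

Process 1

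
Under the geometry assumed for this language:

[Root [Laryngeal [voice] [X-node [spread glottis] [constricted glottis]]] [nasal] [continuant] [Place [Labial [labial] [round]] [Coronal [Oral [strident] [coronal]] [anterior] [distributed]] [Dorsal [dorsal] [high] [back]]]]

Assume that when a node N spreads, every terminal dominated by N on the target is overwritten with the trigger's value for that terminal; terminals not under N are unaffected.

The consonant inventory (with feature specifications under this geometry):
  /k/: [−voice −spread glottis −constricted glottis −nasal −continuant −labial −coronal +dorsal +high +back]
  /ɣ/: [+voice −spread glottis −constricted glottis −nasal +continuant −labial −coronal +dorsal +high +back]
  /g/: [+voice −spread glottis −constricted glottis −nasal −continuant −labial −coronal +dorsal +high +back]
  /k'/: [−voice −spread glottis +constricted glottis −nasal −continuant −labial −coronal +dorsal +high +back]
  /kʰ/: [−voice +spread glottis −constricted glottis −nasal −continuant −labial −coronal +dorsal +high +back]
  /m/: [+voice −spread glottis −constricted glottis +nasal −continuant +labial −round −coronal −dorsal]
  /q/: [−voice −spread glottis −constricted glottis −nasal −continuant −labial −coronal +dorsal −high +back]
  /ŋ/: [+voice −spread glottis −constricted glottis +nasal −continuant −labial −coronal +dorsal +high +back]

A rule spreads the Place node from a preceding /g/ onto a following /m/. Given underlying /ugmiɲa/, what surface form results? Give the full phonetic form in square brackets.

[ugŋiɲa]

Place immediately or transitively dominates [labial], [round], [strident], [coronal], [anterior], [distributed], [dorsal], [high], [back].
After delinking /m/'s Place and linking /g/'s, the affected terminals become [−labial], [−coronal], [+dorsal], [+high], [+back]; [voice], [spread glottis], [constricted glottis], … (outside Place) are retained from /m/.
Among the inventory, only /ŋ/ has exactly this specification, giving the surface form [ugŋiɲa].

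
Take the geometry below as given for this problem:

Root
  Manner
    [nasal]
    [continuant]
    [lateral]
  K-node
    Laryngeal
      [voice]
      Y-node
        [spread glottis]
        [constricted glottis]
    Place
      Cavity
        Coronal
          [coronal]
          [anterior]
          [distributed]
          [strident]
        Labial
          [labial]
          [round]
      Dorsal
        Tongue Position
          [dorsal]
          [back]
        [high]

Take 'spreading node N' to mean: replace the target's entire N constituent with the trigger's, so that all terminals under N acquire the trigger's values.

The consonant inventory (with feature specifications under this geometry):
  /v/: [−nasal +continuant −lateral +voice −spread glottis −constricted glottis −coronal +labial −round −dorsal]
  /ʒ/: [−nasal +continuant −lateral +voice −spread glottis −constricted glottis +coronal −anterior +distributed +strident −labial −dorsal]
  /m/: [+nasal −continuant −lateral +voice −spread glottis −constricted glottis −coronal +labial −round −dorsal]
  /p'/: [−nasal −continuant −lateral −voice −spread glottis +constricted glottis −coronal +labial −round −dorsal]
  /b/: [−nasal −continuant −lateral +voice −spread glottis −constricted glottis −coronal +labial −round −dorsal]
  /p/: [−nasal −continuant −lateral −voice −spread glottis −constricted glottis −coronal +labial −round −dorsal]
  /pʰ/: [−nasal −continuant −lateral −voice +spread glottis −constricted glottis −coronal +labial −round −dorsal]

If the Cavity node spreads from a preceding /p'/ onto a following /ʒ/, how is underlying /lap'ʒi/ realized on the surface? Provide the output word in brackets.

Terminals under Cavity in this geometry: [coronal], [anterior], [distributed], [strident], [labial], [round].
After delinking /ʒ/'s Cavity and linking /p'/'s, the affected terminals become [−coronal], [+labial], [−round]; [nasal], [continuant], [lateral], … (outside Cavity) are retained from /ʒ/.
This feature bundle is that of [v], so /lap'ʒi/ surfaces as [lap'vi].

[lap'vi]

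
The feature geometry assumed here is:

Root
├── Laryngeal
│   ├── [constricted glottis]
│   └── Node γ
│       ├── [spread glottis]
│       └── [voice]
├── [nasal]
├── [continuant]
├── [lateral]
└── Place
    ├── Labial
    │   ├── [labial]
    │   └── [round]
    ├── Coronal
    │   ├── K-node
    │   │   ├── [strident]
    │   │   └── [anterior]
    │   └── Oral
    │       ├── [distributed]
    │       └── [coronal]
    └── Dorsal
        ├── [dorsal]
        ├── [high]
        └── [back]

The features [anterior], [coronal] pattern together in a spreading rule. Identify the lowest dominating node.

[anterior]: Root > Place > Coronal > K-node > [anterior].
[coronal]: Root > Place > Coronal > Oral > [coronal].
The listed terminals split across distinct daughters of Coronal, so Coronal itself is the smallest node containing them all.

Coronal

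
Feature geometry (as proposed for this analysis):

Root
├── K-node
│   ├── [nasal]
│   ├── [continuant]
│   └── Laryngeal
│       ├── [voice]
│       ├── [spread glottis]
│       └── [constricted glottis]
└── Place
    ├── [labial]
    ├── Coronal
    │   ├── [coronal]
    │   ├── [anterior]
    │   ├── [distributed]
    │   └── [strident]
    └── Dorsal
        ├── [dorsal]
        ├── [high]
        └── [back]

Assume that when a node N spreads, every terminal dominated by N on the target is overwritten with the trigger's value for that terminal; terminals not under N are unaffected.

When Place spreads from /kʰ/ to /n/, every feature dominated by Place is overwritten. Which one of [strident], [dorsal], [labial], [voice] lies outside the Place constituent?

The terminals dominated by Place are [labial], [coronal], [anterior], [distributed], [strident], [dorsal], [high], [back].
Of the listed options, [strident], [dorsal], [labial] are among these and would be overwritten by spreading Place.
[voice] attaches under Laryngeal, not under Place, so /n/ retains its own value for [voice].

[voice]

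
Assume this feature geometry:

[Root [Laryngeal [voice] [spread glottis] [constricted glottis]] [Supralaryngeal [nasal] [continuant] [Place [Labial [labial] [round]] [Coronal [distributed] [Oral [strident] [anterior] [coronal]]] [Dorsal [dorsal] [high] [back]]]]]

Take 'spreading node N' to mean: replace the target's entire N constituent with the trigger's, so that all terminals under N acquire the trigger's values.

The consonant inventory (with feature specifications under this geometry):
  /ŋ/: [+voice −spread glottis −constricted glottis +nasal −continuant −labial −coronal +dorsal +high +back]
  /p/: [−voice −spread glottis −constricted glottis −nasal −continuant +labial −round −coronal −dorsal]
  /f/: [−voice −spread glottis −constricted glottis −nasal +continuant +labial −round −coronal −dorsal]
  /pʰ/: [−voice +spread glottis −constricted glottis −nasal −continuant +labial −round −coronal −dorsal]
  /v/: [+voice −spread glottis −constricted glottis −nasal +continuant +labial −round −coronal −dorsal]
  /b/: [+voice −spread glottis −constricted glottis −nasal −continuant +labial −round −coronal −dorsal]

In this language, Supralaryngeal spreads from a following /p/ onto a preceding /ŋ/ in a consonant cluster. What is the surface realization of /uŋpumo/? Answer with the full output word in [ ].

The Supralaryngeal node dominates the terminals [nasal], [continuant], [labial], [round], [distributed], [strident], [anterior], [coronal], [dorsal], [high], [back].
Spreading Supralaryngeal from /p/ onto /ŋ/ replaces those values with /p/'s: [−nasal], [−continuant], [+labial], [−round], [−coronal], [−dorsal]. Features outside Supralaryngeal ([voice], [spread glottis], [constricted glottis]) stay as in /ŋ/.
The resulting bundle matches /b/ in the inventory; substituting it for /ŋ/ gives [ubpumo].

[ubpumo]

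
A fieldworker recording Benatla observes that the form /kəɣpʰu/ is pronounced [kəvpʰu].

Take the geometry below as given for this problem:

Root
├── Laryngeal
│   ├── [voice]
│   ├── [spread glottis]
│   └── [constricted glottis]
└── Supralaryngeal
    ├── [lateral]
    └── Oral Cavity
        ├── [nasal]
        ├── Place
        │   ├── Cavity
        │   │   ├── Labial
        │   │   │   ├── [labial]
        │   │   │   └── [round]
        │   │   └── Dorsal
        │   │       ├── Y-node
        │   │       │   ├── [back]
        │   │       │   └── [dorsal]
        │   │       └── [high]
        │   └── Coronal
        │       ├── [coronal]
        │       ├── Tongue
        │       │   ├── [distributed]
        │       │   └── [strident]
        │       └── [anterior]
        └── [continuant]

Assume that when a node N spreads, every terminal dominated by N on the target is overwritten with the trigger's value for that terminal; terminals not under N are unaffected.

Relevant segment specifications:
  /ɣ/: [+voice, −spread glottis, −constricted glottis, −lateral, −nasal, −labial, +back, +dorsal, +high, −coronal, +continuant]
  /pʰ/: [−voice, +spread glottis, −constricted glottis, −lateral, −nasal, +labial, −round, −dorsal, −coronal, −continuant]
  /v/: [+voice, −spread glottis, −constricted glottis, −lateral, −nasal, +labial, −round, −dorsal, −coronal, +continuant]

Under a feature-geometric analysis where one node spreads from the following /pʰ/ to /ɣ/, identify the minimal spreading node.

/ɣ/ and [v] differ in [labial], [round], [dorsal], [high], [back]; every other specified feature is identical.
These terminals are all dominated by Cavity, and no proper subconstituent of Cavity covers them all; Cavity is their lowest common ancestor.
Delinking /ɣ/'s Cavity and associating /pʰ/'s Cavity gives precisely the feature bundle of [v].
[continuant], [spread glottis] stay as in /ɣ/ although /pʰ/ differs there, so no node dominating them spread; among the remaining candidates Cavity is the lowest that derives the output.

Cavity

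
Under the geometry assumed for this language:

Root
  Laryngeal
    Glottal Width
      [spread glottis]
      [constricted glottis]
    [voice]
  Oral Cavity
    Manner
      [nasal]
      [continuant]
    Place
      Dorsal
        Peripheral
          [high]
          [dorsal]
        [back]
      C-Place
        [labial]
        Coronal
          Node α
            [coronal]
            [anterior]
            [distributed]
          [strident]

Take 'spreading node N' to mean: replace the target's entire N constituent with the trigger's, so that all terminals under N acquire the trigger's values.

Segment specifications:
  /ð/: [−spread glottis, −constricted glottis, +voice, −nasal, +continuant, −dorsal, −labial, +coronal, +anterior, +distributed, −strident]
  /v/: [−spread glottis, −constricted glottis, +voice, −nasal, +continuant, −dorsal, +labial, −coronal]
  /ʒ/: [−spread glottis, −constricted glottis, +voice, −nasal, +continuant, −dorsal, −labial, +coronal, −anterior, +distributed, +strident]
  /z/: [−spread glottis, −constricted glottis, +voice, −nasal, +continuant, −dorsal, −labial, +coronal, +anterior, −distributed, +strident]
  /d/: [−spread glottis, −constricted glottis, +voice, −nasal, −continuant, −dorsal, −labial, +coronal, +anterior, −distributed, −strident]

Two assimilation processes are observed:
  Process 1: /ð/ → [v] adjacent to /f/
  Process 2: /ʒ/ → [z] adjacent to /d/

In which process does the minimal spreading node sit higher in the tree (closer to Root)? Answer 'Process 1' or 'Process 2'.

Process 1

In Process 1, [labial], [coronal], [anterior], [distributed], [strident] change, so the minimal spreading node is C-Place at depth 3.
In Process 2, [anterior], [distributed] change, so the minimal spreading node is Node α at depth 5.
C-Place is closer to Root than Node α, so Process 1 spreads the higher node.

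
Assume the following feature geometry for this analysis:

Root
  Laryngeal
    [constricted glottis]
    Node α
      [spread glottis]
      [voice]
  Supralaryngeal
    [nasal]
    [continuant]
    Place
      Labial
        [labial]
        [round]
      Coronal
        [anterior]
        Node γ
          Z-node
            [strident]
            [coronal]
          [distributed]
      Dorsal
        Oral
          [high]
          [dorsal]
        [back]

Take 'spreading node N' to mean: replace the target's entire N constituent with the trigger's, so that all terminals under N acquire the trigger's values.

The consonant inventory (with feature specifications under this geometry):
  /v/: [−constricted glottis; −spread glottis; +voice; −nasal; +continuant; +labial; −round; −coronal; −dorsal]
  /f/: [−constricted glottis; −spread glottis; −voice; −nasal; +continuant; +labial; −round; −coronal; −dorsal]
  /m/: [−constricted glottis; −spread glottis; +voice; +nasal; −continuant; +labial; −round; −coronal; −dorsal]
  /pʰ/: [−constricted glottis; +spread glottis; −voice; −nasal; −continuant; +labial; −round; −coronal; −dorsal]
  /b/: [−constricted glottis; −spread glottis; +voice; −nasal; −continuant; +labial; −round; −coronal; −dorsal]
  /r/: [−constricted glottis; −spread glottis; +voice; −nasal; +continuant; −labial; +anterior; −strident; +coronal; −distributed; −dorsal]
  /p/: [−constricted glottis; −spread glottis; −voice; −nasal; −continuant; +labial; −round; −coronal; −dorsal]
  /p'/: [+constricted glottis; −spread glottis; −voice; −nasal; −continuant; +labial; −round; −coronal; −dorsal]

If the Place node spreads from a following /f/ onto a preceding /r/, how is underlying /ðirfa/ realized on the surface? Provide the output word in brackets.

Place immediately or transitively dominates [labial], [round], [anterior], [strident], [coronal], [distributed], [high], [dorsal], [back].
The target acquires /f/'s values for everything under Place — [+labial], [−round], [−coronal], [−dorsal] — while keeping its own [constricted glottis], [spread glottis], [voice], ….
Among the inventory, only /v/ has exactly this specification, giving the surface form [ðivfa].

[ðivfa]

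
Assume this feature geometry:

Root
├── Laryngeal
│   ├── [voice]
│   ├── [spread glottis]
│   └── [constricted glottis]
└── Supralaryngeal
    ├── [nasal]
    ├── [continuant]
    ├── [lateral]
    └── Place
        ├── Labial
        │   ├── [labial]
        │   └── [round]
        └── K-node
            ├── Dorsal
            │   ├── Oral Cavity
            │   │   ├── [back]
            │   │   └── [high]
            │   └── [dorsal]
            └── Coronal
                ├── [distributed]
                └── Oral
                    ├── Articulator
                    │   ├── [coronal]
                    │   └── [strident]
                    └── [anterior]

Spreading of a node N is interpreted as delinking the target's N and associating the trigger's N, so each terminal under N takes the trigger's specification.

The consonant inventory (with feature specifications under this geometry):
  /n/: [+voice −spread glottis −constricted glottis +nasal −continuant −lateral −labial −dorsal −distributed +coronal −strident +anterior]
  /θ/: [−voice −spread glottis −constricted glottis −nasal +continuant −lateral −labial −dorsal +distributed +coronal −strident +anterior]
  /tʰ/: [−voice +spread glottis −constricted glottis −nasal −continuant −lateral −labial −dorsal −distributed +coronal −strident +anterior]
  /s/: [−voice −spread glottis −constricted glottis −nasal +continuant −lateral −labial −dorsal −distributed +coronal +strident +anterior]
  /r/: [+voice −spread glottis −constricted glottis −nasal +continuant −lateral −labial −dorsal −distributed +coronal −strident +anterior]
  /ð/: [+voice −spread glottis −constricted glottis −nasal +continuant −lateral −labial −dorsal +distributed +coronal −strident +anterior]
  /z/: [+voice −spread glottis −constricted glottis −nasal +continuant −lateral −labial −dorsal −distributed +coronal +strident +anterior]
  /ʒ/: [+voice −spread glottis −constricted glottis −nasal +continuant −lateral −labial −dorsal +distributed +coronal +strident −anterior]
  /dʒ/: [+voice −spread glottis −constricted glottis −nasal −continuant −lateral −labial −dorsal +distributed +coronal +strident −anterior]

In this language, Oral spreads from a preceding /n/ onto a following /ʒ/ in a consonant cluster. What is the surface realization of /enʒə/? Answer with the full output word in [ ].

[enðə]

The Oral node dominates the terminals [coronal], [strident], [anterior].
Spreading Oral from /n/ onto /ʒ/ replaces those values with /n/'s: [+coronal], [−strident], [+anterior]. Features outside Oral ([voice], [spread glottis], [constricted glottis], …) stay as in /ʒ/.
This feature bundle is that of [ð], so /enʒə/ surfaces as [enðə].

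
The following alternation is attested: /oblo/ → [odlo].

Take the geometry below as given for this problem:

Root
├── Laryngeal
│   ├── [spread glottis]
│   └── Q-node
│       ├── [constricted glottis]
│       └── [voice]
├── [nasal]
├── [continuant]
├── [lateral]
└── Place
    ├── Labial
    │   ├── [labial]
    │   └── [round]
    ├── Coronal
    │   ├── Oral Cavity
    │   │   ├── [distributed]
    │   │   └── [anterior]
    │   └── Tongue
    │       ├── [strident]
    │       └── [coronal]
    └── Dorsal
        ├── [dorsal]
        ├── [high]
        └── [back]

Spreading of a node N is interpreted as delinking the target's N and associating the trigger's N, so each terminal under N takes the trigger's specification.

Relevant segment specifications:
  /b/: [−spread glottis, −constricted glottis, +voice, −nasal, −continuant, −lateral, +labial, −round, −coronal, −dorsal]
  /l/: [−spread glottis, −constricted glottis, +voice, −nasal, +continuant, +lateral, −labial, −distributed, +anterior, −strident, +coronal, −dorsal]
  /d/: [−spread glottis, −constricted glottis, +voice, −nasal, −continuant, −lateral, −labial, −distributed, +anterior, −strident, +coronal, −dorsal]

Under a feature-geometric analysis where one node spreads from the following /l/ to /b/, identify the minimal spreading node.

Feature comparison: [labial], [round], [coronal], [anterior], [distributed], [strident] differ between /b/ and [d]; the remaining terminals match.
In this geometry the lowest node dominating all of them is Place: every daughter of Place dominates only a proper subset, so no lower node suffices.
Delinking /b/'s Place and associating /l/'s Place gives precisely the feature bundle of [d].
Had Root spread, [continuant], [lateral] would have taken /l/'s values; they stay as in /b/, confirming the spreading constituent is exactly Place.

Place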